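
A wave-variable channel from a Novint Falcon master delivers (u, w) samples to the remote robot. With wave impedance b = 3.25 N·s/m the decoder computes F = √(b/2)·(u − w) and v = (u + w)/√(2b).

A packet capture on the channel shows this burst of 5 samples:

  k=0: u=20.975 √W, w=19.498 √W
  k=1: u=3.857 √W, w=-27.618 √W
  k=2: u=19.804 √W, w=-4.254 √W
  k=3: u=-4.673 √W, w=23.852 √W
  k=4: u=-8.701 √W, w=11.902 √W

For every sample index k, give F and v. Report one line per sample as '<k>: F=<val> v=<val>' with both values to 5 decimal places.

0: F=1.88281 v=15.87482
1: F=40.12291 v=-9.31983
2: F=30.66805 v=6.09921
3: F=-36.36238 v=7.52262
4: F=-26.26377 v=1.25554

k=0: u−w=1.47700, u+w=40.47300; √(b/2)=1.27475, √(2b)=2.54951; F=1.27475×1.477=1.88281, v=40.47300/2.54951=15.87482
k=1: u−w=31.47500, u+w=-23.76100; √(b/2)=1.27475, √(2b)=2.54951; F=1.27475×31.475=40.12291, v=-23.76100/2.54951=-9.31983
k=2: u−w=24.05800, u+w=15.55000; √(b/2)=1.27475, √(2b)=2.54951; F=1.27475×24.058=30.66805, v=15.55000/2.54951=6.09921
k=3: u−w=-28.52500, u+w=19.17900; √(b/2)=1.27475, √(2b)=2.54951; F=1.27475×(-28.525)=-36.36238, v=19.17900/2.54951=7.52262
k=4: u−w=-20.60300, u+w=3.20100; √(b/2)=1.27475, √(2b)=2.54951; F=1.27475×(-20.603)=-26.26377, v=3.20100/2.54951=1.25554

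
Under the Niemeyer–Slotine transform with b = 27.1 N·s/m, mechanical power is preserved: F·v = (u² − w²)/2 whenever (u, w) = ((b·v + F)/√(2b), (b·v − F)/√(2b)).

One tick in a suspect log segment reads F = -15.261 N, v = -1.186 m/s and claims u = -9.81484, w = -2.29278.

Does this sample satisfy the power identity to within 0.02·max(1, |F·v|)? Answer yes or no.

F·v = (-15.261)×(-1.186) = 18.0995 W.
(u² − w²)/2 = (96.3311 − 5.2568)/2 = 45.5371 W.
|Δ| = 27.4376;  2% of max(1, |F·v|) = 0.3620.

no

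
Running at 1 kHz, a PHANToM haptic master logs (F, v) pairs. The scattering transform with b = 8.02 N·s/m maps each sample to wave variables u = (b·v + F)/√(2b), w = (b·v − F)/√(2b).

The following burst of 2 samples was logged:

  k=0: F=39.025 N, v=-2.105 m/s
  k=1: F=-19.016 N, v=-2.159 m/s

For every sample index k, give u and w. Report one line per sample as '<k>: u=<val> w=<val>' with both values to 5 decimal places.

0: u=5.52882 w=-13.95934
1: u=-9.07146 w=0.42467

k=0: b·v=8.02×(-2.105)=-16.88210; √(2b)=4.00500; u=(-16.88210+39.025)/4.00500=5.52882, w=(-16.88210−39.025)/4.00500=-13.95934
k=1: b·v=8.02×(-2.159)=-17.31518; √(2b)=4.00500; u=(-17.31518+(-19.016))/4.00500=-9.07146, w=(-17.31518−(-19.016))/4.00500=0.42467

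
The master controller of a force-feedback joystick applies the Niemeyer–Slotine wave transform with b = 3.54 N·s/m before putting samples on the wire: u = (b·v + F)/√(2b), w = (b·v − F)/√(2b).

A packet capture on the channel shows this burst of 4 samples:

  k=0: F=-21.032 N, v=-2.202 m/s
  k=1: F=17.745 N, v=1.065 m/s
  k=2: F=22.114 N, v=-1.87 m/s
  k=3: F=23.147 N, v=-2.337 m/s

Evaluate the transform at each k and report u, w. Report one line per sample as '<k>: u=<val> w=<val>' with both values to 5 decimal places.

k=0: b·v=3.54×(-2.202)=-7.79508; √(2b)=2.66083; u=(-7.79508+(-21.032))/2.66083=-10.83388, w=(-7.79508−(-21.032))/2.66083=4.97474
k=1: b·v=3.54×1.065=3.77010; √(2b)=2.66083; u=(3.77010+17.745)/2.66083=8.08587, w=(3.77010−17.745)/2.66083=-5.25209
k=2: b·v=3.54×(-1.87)=-6.61980; √(2b)=2.66083; u=(-6.61980+22.114)/2.66083=5.82308, w=(-6.61980−22.114)/2.66083=-10.79882
k=3: b·v=3.54×(-2.337)=-8.27298; √(2b)=2.66083; u=(-8.27298+23.147)/2.66083=5.59000, w=(-8.27298−23.147)/2.66083=-11.80835

0: u=-10.83388 w=4.97474
1: u=8.08587 w=-5.25209
2: u=5.82308 w=-10.79882
3: u=5.59000 w=-11.80835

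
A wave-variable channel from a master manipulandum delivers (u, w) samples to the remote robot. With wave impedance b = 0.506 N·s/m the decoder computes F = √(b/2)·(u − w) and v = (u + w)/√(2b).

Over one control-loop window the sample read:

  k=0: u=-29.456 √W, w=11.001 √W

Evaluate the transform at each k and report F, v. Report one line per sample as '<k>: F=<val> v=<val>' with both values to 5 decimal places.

0: F=-20.34951 v=-18.34526

k=0: u−w=-40.45700, u+w=-18.45500; √(b/2)=0.50299, √(2b)=1.00598; F=0.50299×(-40.457)=-20.34951, v=-18.45500/1.00598=-18.34526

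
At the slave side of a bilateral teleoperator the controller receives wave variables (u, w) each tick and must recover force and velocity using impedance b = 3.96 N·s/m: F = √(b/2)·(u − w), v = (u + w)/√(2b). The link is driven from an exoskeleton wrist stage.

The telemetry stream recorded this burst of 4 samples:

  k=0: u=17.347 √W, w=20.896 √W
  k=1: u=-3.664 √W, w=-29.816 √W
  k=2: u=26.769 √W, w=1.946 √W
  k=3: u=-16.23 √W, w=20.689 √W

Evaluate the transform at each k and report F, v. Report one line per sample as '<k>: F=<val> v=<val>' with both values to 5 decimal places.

k=0: u−w=-3.54900, u+w=38.24300; √(b/2)=1.40712, √(2b)=2.81425; F=1.40712×(-3.549)=-4.99389, v=38.24300/2.81425=13.58906
k=1: u−w=26.15200, u+w=-33.48000; √(b/2)=1.40712, √(2b)=2.81425; F=1.40712×26.152=36.79913, v=-33.48000/2.81425=-11.89660
k=2: u−w=24.82300, u+w=28.71500; √(b/2)=1.40712, √(2b)=2.81425; F=1.40712×24.823=34.92906, v=28.71500/2.81425=10.20343
k=3: u−w=-36.91900, u+w=4.45900; √(b/2)=1.40712, √(2b)=2.81425; F=1.40712×(-36.919)=-51.94964, v=4.45900/2.81425=1.58444

0: F=-4.99389 v=13.58906
1: F=36.79913 v=-11.89660
2: F=34.92906 v=10.20343
3: F=-51.94964 v=1.58444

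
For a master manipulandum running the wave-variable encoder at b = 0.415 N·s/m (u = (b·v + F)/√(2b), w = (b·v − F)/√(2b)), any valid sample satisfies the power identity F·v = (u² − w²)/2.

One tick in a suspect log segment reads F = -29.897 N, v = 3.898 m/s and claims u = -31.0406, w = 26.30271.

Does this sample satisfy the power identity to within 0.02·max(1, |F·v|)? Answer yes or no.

F·v = (-29.897)×3.898 = -116.53851 W.
(u² − w²)/2 = (963.51885 − 691.83255)/2 = 135.84315 W.
|Δ| = 252.38165;  2% of max(1, |F·v|) = 2.33077.

no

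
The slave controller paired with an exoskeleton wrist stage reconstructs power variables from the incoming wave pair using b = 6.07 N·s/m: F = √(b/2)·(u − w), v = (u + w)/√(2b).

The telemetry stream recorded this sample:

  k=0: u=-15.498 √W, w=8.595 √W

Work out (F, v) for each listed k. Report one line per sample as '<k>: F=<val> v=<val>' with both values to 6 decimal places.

k=0: u−w=-24.093000, u+w=-6.903000; √(b/2)=1.742125, √(2b)=3.484250; F=1.742125×(-24.093)=-41.973021, v=-6.903000/3.484250=-1.981201

0: F=-41.973021 v=-1.981201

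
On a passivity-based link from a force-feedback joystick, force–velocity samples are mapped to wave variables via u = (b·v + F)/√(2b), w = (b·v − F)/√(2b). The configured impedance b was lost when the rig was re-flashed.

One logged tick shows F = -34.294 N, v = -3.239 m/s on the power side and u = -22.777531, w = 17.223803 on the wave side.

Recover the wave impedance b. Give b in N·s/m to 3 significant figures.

b = 1.47 N·s/m

u + w = -5.553728;  u + w = √(2b)·v, so √(2b) = -5.553728/(-3.239) = 1.714643.
b = (√(2b))²/2 = 2.940000/2 = 1.470000.
(Check via u − w = 2F/√(2b): u − w = -40.001334, 2F/√(2b) = -40.001335.)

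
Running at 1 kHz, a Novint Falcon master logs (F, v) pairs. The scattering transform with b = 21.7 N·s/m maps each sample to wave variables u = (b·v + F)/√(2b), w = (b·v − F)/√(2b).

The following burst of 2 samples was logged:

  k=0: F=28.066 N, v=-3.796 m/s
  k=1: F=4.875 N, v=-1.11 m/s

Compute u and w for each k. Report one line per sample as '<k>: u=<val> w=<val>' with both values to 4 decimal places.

k=0: b·v=21.7×(-3.796)=-82.3732; √(2b)=6.5879; u=(-82.3732+28.066)/6.5879=-8.2435, w=(-82.3732−28.066)/6.5879=-16.7640
k=1: b·v=21.7×(-1.11)=-24.0870; √(2b)=6.5879; u=(-24.0870+4.875)/6.5879=-2.9163, w=(-24.0870−4.875)/6.5879=-4.3963

0: u=-8.2435 w=-16.7640
1: u=-2.9163 w=-4.3963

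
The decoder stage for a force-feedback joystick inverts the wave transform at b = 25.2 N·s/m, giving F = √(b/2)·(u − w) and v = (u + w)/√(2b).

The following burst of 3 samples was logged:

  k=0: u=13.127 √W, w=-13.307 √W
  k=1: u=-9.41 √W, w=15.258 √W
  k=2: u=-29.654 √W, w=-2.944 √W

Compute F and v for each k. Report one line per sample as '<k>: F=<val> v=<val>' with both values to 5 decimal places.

0: F=93.83139 v=-0.02535
1: F=-87.56271 v=0.82374
2: F=-94.81109 v=-4.59172

k=0: u−w=26.43400, u+w=-0.18000; √(b/2)=3.54965, √(2b)=7.09930; F=3.54965×26.434=93.83139, v=-0.18000/7.09930=-0.02535
k=1: u−w=-24.66800, u+w=5.84800; √(b/2)=3.54965, √(2b)=7.09930; F=3.54965×(-24.668)=-87.56271, v=5.84800/7.09930=0.82374
k=2: u−w=-26.71000, u+w=-32.59800; √(b/2)=3.54965, √(2b)=7.09930; F=3.54965×(-26.71)=-94.81109, v=-32.59800/7.09930=-4.59172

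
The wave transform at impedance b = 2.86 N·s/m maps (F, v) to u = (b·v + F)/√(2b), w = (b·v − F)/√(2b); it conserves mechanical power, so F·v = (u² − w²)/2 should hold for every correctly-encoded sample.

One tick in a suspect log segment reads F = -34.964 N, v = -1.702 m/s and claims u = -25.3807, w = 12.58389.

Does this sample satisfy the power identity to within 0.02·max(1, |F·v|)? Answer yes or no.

F·v = (-34.964)×(-1.702) = 59.50873 W.
(u² − w²)/2 = (644.17993 − 158.35429)/2 = 242.91282 W.
|Δ| = 183.40409;  2% of max(1, |F·v|) = 1.19017.

no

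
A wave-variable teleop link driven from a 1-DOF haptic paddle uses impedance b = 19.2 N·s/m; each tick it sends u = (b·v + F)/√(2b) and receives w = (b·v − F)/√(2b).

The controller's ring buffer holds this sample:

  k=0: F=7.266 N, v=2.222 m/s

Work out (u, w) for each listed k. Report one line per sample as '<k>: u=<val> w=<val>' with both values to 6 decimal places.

0: u=8.057161 w=5.712069

k=0: b·v=19.2×2.222=42.662400; √(2b)=6.196773; u=(42.662400+7.266)/6.196773=8.057161, w=(42.662400−7.266)/6.196773=5.712069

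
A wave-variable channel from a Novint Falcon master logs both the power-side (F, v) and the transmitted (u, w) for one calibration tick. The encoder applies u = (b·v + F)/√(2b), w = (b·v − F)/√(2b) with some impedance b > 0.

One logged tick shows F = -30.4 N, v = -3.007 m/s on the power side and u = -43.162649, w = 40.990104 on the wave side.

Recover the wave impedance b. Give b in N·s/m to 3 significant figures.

u + w = -2.172545;  u + w = √(2b)·v, so √(2b) = -2.172545/(-3.007) = 0.722496.
b = (√(2b))²/2 = 0.522000/2 = 0.261000.
(Check via u − w = 2F/√(2b): u − w = -84.152753, 2F/√(2b) = -84.152733.)

b = 0.261 N·s/m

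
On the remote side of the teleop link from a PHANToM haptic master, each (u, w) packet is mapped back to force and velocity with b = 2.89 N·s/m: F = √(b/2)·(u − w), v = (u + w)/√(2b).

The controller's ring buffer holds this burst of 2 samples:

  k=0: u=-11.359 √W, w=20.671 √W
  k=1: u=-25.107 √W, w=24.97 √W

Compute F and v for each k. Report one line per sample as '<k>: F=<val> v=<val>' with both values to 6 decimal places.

k=0: u−w=-32.030000, u+w=9.312000; √(b/2)=1.202082, √(2b)=2.404163; F=1.202082×(-32.03)=-38.502671, v=9.312000/2.404163=3.873281
k=1: u−w=-50.077000, u+w=-0.137000; √(b/2)=1.202082, √(2b)=2.404163; F=1.202082×(-50.077)=-60.196637, v=-0.137000/2.404163=-0.056984

0: F=-38.502671 v=3.873281
1: F=-60.196637 v=-0.056984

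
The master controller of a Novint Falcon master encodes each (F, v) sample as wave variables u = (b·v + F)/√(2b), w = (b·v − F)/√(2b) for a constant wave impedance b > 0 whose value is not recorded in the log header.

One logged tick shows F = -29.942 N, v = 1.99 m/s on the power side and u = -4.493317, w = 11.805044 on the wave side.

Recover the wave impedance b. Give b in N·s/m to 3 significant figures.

u + w = 7.311727;  u + w = √(2b)·v, so √(2b) = 7.311727/1.99 = 3.674235.
b = (√(2b))²/2 = 13.500000/2 = 6.750000.
(Check via u − w = 2F/√(2b): u − w = -16.298361, 2F/√(2b) = -16.298360.)

b = 6.75 N·s/m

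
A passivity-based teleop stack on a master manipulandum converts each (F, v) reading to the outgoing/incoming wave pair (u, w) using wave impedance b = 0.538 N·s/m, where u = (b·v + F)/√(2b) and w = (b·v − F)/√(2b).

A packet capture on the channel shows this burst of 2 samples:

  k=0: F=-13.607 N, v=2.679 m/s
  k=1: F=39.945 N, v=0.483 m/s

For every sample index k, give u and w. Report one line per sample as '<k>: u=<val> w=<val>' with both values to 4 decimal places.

0: u=-11.7282 w=14.5071
1: u=38.7590 w=-38.2580

k=0: b·v=0.538×2.679=1.4413; √(2b)=1.0373; u=(1.4413+(-13.607))/1.0373=-11.7282, w=(1.4413−(-13.607))/1.0373=14.5071
k=1: b·v=0.538×0.483=0.2599; √(2b)=1.0373; u=(0.2599+39.945)/1.0373=38.7590, w=(0.2599−39.945)/1.0373=-38.2580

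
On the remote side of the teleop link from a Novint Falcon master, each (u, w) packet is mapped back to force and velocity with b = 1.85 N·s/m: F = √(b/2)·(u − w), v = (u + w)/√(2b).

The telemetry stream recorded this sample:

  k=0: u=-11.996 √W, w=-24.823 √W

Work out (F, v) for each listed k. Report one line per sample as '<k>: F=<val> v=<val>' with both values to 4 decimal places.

k=0: u−w=12.8270, u+w=-36.8190; √(b/2)=0.9618, √(2b)=1.9235; F=0.9618×12.827=12.3366, v=-36.8190/1.9235=-19.1413

0: F=12.3366 v=-19.1413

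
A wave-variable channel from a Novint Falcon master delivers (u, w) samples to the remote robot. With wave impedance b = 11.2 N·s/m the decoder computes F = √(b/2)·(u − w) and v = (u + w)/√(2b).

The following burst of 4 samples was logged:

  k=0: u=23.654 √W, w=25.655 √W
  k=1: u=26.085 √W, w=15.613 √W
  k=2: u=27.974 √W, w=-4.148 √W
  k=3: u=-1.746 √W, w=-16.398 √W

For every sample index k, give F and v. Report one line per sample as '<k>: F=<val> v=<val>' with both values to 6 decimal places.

k=0: u−w=-2.001000, u+w=49.309000; √(b/2)=2.366432, √(2b)=4.732864; F=2.366432×(-2.001)=-4.735230, v=49.309000/4.732864=10.418428
k=1: u−w=10.472000, u+w=41.698000; √(b/2)=2.366432, √(2b)=4.732864; F=2.366432×10.472=24.781275, v=41.698000/4.732864=8.810311
k=2: u−w=32.122000, u+w=23.826000; √(b/2)=2.366432, √(2b)=4.732864; F=2.366432×32.122=76.014526, v=23.826000/4.732864=5.034161
k=3: u−w=14.652000, u+w=-18.144000; √(b/2)=2.366432, √(2b)=4.732864; F=2.366432×14.652=34.672960, v=-18.144000/4.732864=-3.833620

0: F=-4.735230 v=10.418428
1: F=24.781275 v=8.810311
2: F=76.014526 v=5.034161
3: F=34.672960 v=-3.833620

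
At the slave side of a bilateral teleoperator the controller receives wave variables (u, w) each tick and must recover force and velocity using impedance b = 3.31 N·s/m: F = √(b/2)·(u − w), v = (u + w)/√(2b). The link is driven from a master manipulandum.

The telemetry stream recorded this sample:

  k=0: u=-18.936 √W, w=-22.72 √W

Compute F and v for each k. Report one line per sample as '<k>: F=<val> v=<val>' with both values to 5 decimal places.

0: F=4.86800 v=-16.19006

k=0: u−w=3.78400, u+w=-41.65600; √(b/2)=1.28647, √(2b)=2.57294; F=1.28647×3.784=4.86800, v=-41.65600/2.57294=-16.19006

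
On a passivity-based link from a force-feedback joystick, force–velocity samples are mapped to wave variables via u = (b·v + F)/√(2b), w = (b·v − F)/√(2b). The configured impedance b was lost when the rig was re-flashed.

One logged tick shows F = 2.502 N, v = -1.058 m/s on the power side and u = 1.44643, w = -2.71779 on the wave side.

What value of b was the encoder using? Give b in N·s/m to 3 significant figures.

b = 0.722 N·s/m

u + w = -1.2714;  u + w = √(2b)·v, so √(2b) = -1.2714/(-1.058) = 1.2017.
b = (√(2b))²/2 = 1.4440/2 = 0.7220.
(Check via u − w = 2F/√(2b): u − w = 4.1642, 2F/√(2b) = 4.1642.)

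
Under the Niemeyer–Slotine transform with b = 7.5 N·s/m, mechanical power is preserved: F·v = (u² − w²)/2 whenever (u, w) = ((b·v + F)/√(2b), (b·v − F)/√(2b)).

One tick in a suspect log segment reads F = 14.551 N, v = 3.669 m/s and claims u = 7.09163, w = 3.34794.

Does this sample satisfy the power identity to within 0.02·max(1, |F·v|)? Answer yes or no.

F·v = 14.551×3.669 = 53.38762 W.
(u² − w²)/2 = (50.29122 − 11.20870)/2 = 19.54126 W.
|Δ| = 33.84636;  2% of max(1, |F·v|) = 1.06775.

no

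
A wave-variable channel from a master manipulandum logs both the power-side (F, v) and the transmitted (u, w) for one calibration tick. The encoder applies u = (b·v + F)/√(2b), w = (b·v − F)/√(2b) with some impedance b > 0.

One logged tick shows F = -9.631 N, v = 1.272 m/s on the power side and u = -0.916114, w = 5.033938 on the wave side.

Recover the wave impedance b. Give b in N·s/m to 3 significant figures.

b = 5.24 N·s/m

u + w = 4.117824;  u + w = √(2b)·v, so √(2b) = 4.117824/1.272 = 3.237283.
b = (√(2b))²/2 = 10.480001/2 = 5.240001.
(Check via u − w = 2F/√(2b): u − w = -5.950052, 2F/√(2b) = -5.950051.)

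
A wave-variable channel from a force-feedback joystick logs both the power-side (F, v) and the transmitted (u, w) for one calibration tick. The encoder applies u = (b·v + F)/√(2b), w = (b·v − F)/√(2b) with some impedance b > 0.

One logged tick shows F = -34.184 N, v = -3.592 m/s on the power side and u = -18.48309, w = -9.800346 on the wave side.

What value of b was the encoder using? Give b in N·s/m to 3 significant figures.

b = 31 N·s/m

u + w = -28.283436;  u + w = √(2b)·v, so √(2b) = -28.283436/(-3.592) = 7.874008.
b = (√(2b))²/2 = 61.999999/2 = 30.999999.
(Check via u − w = 2F/√(2b): u − w = -8.682744, 2F/√(2b) = -8.682745.)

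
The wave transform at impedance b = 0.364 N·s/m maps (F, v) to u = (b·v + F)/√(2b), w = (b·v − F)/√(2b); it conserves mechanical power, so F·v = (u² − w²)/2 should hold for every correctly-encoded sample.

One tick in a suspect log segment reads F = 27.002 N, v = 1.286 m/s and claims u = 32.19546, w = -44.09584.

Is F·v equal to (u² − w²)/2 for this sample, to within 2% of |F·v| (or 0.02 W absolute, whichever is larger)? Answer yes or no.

no

F·v = 27.002×1.286 = 34.7246 W.
(u² − w²)/2 = (1036.5476 − 1944.4431)/2 = -453.9477 W.
|Δ| = 488.6723;  2% of max(1, |F·v|) = 0.6945.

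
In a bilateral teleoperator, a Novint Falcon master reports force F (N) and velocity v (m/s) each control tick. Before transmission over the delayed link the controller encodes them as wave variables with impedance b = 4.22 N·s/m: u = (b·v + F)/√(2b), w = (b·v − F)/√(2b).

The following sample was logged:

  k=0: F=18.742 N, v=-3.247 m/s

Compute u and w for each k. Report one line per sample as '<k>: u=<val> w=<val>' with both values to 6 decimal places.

0: u=1.734723 w=-11.167802

k=0: b·v=4.22×(-3.247)=-13.702340; √(2b)=2.905168; u=(-13.702340+18.742)/2.905168=1.734723, w=(-13.702340−18.742)/2.905168=-11.167802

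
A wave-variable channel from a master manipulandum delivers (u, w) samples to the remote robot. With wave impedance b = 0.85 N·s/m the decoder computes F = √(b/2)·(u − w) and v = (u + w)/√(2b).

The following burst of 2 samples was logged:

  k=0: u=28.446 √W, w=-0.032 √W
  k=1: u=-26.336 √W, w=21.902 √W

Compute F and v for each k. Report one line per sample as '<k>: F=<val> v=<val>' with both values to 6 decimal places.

k=0: u−w=28.478000, u+w=28.414000; √(b/2)=0.651920, √(2b)=1.303840; F=0.651920×28.478=18.565385, v=28.414000/1.303840=21.792543
k=1: u−w=-48.238000, u+w=-4.434000; √(b/2)=0.651920, √(2b)=1.303840; F=0.651920×(-48.238)=-31.447329, v=-4.434000/1.303840=-3.400723

0: F=18.565385 v=21.792543
1: F=-31.447329 v=-3.400723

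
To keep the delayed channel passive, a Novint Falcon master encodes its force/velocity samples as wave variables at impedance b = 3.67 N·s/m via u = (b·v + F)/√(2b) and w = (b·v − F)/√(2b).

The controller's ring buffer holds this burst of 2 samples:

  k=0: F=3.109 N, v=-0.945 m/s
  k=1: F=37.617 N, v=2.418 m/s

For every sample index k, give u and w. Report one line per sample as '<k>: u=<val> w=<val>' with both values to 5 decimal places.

k=0: b·v=3.67×(-0.945)=-3.46815; √(2b)=2.70924; u=(-3.46815+3.109)/2.70924=-0.13256, w=(-3.46815−3.109)/2.70924=-2.42767
k=1: b·v=3.67×2.418=8.87406; √(2b)=2.70924; u=(8.87406+37.617)/2.70924=17.16016, w=(8.87406−37.617)/2.70924=-10.60921

0: u=-0.13256 w=-2.42767
1: u=17.16016 w=-10.60921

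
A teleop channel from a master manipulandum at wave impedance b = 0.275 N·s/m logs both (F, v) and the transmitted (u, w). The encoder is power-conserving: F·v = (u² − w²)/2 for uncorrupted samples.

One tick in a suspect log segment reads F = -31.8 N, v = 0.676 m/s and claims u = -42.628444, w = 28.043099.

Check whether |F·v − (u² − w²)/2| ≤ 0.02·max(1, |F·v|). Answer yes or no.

no

F·v = (-31.8)×0.676 = -21.496800 W.
(u² − w²)/2 = (1817.184238 − 786.415402)/2 = 515.384418 W.
|Δ| = 536.881218;  2% of max(1, |F·v|) = 0.429936.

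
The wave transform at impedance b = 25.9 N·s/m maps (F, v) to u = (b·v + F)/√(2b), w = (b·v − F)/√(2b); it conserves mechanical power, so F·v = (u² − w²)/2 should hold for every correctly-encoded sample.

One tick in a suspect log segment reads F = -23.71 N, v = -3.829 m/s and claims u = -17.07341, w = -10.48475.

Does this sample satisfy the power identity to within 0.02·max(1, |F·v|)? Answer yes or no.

yes

F·v = (-23.71)×(-3.829) = 90.78559 W.
(u² − w²)/2 = (291.50133 − 109.92998)/2 = 90.78567 W.
|Δ| = 0.00008;  2% of max(1, |F·v|) = 1.81571.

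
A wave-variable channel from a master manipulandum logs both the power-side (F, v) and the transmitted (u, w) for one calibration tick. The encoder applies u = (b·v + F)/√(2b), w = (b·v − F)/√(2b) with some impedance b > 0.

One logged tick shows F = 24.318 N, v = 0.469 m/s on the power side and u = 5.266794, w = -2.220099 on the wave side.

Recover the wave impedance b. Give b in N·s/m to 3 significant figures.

u + w = 3.046695;  u + w = √(2b)·v, so √(2b) = 3.046695/0.469 = 6.496151.
b = (√(2b))²/2 = 42.199983/2 = 21.099991.
(Check via u − w = 2F/√(2b): u − w = 7.486893, 2F/√(2b) = 7.486894.)

b = 21.1 N·s/m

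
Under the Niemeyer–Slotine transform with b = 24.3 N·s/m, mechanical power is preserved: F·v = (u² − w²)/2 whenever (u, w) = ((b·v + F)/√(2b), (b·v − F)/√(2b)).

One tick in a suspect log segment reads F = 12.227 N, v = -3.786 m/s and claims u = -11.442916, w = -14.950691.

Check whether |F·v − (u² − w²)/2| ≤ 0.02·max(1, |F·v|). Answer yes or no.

F·v = 12.227×(-3.786) = -46.291422 W.
(u² − w²)/2 = (130.940327 − 223.523161)/2 = -46.291417 W.
|Δ| = 0.000005;  2% of max(1, |F·v|) = 0.925828.

yes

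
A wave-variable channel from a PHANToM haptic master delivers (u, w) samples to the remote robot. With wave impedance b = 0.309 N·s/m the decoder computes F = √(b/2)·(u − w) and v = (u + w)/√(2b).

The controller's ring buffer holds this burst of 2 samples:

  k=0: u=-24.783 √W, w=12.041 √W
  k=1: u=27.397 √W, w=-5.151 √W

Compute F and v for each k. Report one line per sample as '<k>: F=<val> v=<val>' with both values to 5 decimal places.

k=0: u−w=-36.82400, u+w=-12.74200; √(b/2)=0.39306, √(2b)=0.78613; F=0.39306×(-36.824)=-14.47422, v=-12.74200/0.78613=-16.20852
k=1: u−w=32.54800, u+w=22.24600; √(b/2)=0.39306, √(2b)=0.78613; F=0.39306×32.548=12.79348, v=22.24600/0.78613=28.29813

0: F=-14.47422 v=-16.20852
1: F=12.79348 v=28.29813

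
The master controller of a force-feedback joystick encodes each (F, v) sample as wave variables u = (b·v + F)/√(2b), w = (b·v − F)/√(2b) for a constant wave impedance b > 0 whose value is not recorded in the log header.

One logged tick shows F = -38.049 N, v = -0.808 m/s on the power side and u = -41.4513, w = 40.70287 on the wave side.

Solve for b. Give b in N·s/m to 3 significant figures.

b = 0.429 N·s/m

u + w = -0.74843;  u + w = √(2b)·v, so √(2b) = -0.74843/(-0.808) = 0.92627.
b = (√(2b))²/2 = 0.85798/2 = 0.42899.
(Check via u − w = 2F/√(2b): u − w = -82.15417, 2F/√(2b) = -82.15489.)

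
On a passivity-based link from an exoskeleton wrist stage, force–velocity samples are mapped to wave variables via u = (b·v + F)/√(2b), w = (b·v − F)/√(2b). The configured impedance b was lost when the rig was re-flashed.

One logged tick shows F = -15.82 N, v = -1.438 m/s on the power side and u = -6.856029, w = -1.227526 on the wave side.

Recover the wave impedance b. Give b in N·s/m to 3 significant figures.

b = 15.8 N·s/m

u + w = -8.083555;  u + w = √(2b)·v, so √(2b) = -8.083555/(-1.438) = 5.621387.
b = (√(2b))²/2 = 31.599996/2 = 15.799998.
(Check via u − w = 2F/√(2b): u − w = -5.628503, 2F/√(2b) = -5.628504.)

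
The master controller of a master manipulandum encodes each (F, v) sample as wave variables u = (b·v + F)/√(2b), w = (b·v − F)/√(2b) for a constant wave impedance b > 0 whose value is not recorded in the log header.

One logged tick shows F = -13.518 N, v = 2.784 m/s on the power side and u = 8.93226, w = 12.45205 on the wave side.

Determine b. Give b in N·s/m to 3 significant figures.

u + w = 21.38431;  u + w = √(2b)·v, so √(2b) = 21.38431/2.784 = 7.68115.
b = (√(2b))²/2 = 59.00000/2 = 29.50000.
(Check via u − w = 2F/√(2b): u − w = -3.51979, 2F/√(2b) = -3.51979.)

b = 29.5 N·s/m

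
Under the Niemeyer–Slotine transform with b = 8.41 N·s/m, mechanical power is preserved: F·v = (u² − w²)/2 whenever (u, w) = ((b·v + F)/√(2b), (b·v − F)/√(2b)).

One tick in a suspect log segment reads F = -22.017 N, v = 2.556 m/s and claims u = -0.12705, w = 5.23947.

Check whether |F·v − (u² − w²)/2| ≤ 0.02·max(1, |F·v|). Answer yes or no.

F·v = (-22.017)×2.556 = -56.2755 W.
(u² − w²)/2 = (0.0161 − 27.4520)/2 = -13.7180 W.
|Δ| = 42.5575;  2% of max(1, |F·v|) = 1.1255.

no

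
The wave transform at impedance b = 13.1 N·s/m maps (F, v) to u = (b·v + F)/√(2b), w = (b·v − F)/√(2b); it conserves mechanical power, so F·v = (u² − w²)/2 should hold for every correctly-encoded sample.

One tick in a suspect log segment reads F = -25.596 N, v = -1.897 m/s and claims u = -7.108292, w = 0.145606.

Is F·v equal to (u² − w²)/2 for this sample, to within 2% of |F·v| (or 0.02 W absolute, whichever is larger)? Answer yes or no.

no

F·v = (-25.596)×(-1.897) = 48.555612 W.
(u² − w²)/2 = (50.527815 − 0.021201)/2 = 25.253307 W.
|Δ| = 23.302305;  2% of max(1, |F·v|) = 0.971112.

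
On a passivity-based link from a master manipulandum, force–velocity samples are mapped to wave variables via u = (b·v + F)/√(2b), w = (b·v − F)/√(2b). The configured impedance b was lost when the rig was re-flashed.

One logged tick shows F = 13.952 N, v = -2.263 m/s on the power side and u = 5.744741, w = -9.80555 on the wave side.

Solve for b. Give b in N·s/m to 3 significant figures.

b = 1.61 N·s/m

u + w = -4.060809;  u + w = √(2b)·v, so √(2b) = -4.060809/(-2.263) = 1.794436.
b = (√(2b))²/2 = 3.220001/2 = 1.610001.
(Check via u − w = 2F/√(2b): u − w = 15.550291, 2F/√(2b) = 15.550289.)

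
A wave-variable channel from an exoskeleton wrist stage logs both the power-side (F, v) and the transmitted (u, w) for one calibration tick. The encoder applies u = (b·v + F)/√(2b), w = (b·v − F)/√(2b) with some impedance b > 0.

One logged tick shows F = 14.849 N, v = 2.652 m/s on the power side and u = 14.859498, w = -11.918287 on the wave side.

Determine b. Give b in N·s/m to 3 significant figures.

u + w = 2.941211;  u + w = √(2b)·v, so √(2b) = 2.941211/2.652 = 1.109054.
b = (√(2b))²/2 = 1.230001/2 = 0.615000.
(Check via u − w = 2F/√(2b): u − w = 26.777785, 2F/√(2b) = 26.777778.)

b = 0.615 N·s/m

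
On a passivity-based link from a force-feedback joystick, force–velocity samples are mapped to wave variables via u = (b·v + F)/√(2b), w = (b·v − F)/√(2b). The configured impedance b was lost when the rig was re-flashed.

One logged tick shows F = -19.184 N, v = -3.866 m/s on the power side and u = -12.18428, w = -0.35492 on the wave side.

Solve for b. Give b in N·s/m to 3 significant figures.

u + w = -12.5392;  u + w = √(2b)·v, so √(2b) = -12.5392/(-3.866) = 3.2435.
b = (√(2b))²/2 = 10.5200/2 = 5.2600.
(Check via u − w = 2F/√(2b): u − w = -11.8294, 2F/√(2b) = -11.8294.)

b = 5.26 N·s/m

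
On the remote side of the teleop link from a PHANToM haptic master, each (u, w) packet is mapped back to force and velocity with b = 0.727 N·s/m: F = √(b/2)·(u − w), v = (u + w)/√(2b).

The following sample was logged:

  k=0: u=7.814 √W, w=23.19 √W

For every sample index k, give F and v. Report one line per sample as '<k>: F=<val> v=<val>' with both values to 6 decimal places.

0: F=-9.270338 v=25.711980

k=0: u−w=-15.376000, u+w=31.004000; √(b/2)=0.602910, √(2b)=1.205819; F=0.602910×(-15.376)=-9.270338, v=31.004000/1.205819=25.711980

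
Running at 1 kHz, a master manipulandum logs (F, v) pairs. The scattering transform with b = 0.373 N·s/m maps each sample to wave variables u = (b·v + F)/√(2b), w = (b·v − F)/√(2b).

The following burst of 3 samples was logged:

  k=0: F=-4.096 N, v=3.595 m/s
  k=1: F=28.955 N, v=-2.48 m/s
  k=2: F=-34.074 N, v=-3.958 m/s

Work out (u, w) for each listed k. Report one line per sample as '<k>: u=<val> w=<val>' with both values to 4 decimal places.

0: u=-3.1898 w=6.2948
1: u=32.4529 w=-34.5949
2: u=-41.1599 w=37.7413

k=0: b·v=0.373×3.595=1.3409; √(2b)=0.8637; u=(1.3409+(-4.096))/0.8637=-3.1898, w=(1.3409−(-4.096))/0.8637=6.2948
k=1: b·v=0.373×(-2.48)=-0.9250; √(2b)=0.8637; u=(-0.9250+28.955)/0.8637=32.4529, w=(-0.9250−28.955)/0.8637=-34.5949
k=2: b·v=0.373×(-3.958)=-1.4763; √(2b)=0.8637; u=(-1.4763+(-34.074))/0.8637=-41.1599, w=(-1.4763−(-34.074))/0.8637=37.7413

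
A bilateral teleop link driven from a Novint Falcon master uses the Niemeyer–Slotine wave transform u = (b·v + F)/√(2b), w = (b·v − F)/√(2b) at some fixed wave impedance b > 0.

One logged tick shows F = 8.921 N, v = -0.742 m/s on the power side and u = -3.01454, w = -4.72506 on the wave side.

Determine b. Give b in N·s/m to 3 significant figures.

u + w = -7.7396;  u + w = √(2b)·v, so √(2b) = -7.7396/(-0.742) = 10.4307.
b = (√(2b))²/2 = 108.8001/2 = 54.4000.
(Check via u − w = 2F/√(2b): u − w = 1.7105, 2F/√(2b) = 1.7105.)

b = 54.4 N·s/m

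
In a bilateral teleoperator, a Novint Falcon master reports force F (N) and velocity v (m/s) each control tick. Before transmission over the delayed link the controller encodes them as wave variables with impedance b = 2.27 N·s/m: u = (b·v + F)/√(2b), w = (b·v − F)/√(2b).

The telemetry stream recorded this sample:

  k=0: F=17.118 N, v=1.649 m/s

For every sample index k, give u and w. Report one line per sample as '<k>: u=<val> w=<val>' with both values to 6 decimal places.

0: u=9.790660 w=-6.277091

k=0: b·v=2.27×1.649=3.743230; √(2b)=2.130728; u=(3.743230+17.118)/2.130728=9.790660, w=(3.743230−17.118)/2.130728=-6.277091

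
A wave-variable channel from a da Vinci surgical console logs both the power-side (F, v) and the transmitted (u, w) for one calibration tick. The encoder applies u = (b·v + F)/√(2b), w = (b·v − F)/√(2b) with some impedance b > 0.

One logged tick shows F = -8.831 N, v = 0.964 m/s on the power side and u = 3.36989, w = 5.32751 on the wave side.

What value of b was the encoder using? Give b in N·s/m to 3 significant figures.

u + w = 8.69740;  u + w = √(2b)·v, so √(2b) = 8.69740/0.964 = 9.02220.
b = (√(2b))²/2 = 81.40008/2 = 40.70004.
(Check via u − w = 2F/√(2b): u − w = -1.95762, 2F/√(2b) = -1.95762.)

b = 40.7 N·s/m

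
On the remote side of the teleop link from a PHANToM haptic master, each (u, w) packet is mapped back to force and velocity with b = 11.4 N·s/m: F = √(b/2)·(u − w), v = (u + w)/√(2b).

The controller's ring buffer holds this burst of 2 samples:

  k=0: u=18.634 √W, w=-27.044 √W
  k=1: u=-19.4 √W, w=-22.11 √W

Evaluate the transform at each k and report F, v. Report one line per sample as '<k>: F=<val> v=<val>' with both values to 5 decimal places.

k=0: u−w=45.67800, u+w=-8.41000; √(b/2)=2.38747, √(2b)=4.77493; F=2.38747×45.678=109.05473, v=-8.41000/4.77493=-1.76128
k=1: u−w=2.71000, u+w=-41.51000; √(b/2)=2.38747, √(2b)=4.77493; F=2.38747×2.71=6.47004, v=-41.51000/4.77493=-8.69331

0: F=109.05473 v=-1.76128
1: F=6.47004 v=-8.69331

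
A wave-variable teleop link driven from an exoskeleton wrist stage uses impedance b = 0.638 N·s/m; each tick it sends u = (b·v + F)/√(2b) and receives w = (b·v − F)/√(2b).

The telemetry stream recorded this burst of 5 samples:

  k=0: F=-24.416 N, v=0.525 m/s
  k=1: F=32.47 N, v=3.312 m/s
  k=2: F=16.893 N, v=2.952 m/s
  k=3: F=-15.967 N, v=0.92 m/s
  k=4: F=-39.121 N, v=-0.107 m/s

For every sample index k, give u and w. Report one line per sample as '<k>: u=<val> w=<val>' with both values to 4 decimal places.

0: u=-21.3182 w=21.9112
1: u=30.6153 w=-26.8740
2: u=16.6221 w=-13.2875
3: u=-13.6155 w=14.6547
4: u=-34.6930 w=34.5721

k=0: b·v=0.638×0.525=0.3350; √(2b)=1.1296; u=(0.3350+(-24.416))/1.1296=-21.3182, w=(0.3350−(-24.416))/1.1296=21.9112
k=1: b·v=0.638×3.312=2.1131; √(2b)=1.1296; u=(2.1131+32.47)/1.1296=30.6153, w=(2.1131−32.47)/1.1296=-26.8740
k=2: b·v=0.638×2.952=1.8834; √(2b)=1.1296; u=(1.8834+16.893)/1.1296=16.6221, w=(1.8834−16.893)/1.1296=-13.2875
k=3: b·v=0.638×0.92=0.5870; √(2b)=1.1296; u=(0.5870+(-15.967))/1.1296=-13.6155, w=(0.5870−(-15.967))/1.1296=14.6547
k=4: b·v=0.638×(-0.107)=-0.0683; √(2b)=1.1296; u=(-0.0683+(-39.121))/1.1296=-34.6930, w=(-0.0683−(-39.121))/1.1296=34.5721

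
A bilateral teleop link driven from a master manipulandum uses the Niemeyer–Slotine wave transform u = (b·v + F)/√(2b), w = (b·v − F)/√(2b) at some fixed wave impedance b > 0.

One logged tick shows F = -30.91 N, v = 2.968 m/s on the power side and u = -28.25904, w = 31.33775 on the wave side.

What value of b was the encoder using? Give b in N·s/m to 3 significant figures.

b = 0.538 N·s/m

u + w = 3.0787;  u + w = √(2b)·v, so √(2b) = 3.0787/2.968 = 1.0373.
b = (√(2b))²/2 = 1.0760/2 = 0.5380.
(Check via u − w = 2F/√(2b): u − w = -59.5968, 2F/√(2b) = -59.5970.)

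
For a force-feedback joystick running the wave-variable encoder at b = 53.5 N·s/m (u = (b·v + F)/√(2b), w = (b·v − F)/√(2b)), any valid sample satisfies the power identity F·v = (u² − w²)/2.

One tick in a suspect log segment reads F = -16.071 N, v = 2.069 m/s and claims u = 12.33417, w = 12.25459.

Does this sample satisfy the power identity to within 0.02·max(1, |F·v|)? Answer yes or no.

F·v = (-16.071)×2.069 = -33.25090 W.
(u² − w²)/2 = (152.13175 − 150.17498)/2 = 0.97839 W.
|Δ| = 34.22929;  2% of max(1, |F·v|) = 0.66502.

no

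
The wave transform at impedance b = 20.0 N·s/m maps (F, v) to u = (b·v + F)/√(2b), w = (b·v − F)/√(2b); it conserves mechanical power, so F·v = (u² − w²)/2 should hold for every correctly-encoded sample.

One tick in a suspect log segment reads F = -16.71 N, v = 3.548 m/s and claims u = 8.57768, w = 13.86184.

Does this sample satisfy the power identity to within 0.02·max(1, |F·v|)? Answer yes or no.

yes

F·v = (-16.71)×3.548 = -59.2871 W.
(u² − w²)/2 = (73.5766 − 192.1506)/2 = -59.2870 W.
|Δ| = 0.0001;  2% of max(1, |F·v|) = 1.1857.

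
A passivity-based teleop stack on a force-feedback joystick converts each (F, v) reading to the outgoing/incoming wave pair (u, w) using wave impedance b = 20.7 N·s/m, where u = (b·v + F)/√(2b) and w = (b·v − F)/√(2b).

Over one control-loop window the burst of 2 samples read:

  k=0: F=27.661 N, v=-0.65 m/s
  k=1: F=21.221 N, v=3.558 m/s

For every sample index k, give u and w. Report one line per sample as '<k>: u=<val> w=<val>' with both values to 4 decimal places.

0: u=2.2079 w=-6.3901
1: u=14.7447 w=8.1485

k=0: b·v=20.7×(-0.65)=-13.4550; √(2b)=6.4343; u=(-13.4550+27.661)/6.4343=2.2079, w=(-13.4550−27.661)/6.4343=-6.3901
k=1: b·v=20.7×3.558=73.6506; √(2b)=6.4343; u=(73.6506+21.221)/6.4343=14.7447, w=(73.6506−21.221)/6.4343=8.1485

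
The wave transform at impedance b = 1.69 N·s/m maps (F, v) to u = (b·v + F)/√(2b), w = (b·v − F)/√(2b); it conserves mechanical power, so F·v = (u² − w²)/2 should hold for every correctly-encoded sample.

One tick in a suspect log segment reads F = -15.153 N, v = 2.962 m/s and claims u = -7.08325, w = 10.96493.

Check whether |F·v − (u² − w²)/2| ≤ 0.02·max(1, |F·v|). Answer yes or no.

F·v = (-15.153)×2.962 = -44.88319 W.
(u² − w²)/2 = (50.17243 − 120.22969)/2 = -35.02863 W.
|Δ| = 9.85456;  2% of max(1, |F·v|) = 0.89766.

no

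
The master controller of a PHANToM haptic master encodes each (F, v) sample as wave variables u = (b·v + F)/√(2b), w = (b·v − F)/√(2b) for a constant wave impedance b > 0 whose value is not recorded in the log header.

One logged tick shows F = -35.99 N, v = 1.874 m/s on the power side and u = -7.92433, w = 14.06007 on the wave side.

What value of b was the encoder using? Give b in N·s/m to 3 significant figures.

u + w = 6.13574;  u + w = √(2b)·v, so √(2b) = 6.13574/1.874 = 3.27414.
b = (√(2b))²/2 = 10.72000/2 = 5.36000.
(Check via u − w = 2F/√(2b): u − w = -21.98440, 2F/√(2b) = -21.98439.)

b = 5.36 N·s/m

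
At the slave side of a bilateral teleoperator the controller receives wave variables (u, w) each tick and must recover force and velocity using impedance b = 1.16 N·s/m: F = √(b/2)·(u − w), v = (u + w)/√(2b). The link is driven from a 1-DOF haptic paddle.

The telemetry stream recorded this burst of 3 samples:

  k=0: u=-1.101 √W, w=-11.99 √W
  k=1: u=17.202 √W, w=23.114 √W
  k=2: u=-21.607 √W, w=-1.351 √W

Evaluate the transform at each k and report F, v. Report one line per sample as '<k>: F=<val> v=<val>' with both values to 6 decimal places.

0: F=8.292815 v=-8.594663
1: F=-4.502445 v=26.468751
2: F=-15.426510 v=-15.072665

k=0: u−w=10.889000, u+w=-13.091000; √(b/2)=0.761577, √(2b)=1.523155; F=0.761577×10.889=8.292815, v=-13.091000/1.523155=-8.594663
k=1: u−w=-5.912000, u+w=40.316000; √(b/2)=0.761577, √(2b)=1.523155; F=0.761577×(-5.912)=-4.502445, v=40.316000/1.523155=26.468751
k=2: u−w=-20.256000, u+w=-22.958000; √(b/2)=0.761577, √(2b)=1.523155; F=0.761577×(-20.256)=-15.426510, v=-22.958000/1.523155=-15.072665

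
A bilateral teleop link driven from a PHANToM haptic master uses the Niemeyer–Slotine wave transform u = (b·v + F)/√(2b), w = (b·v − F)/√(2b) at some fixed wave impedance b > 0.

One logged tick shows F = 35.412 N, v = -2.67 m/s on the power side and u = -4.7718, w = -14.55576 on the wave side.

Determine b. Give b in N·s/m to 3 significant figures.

u + w = -19.32756;  u + w = √(2b)·v, so √(2b) = -19.32756/(-2.67) = 7.23879.
b = (√(2b))²/2 = 52.40003/2 = 26.20002.
(Check via u − w = 2F/√(2b): u − w = 9.78396, 2F/√(2b) = 9.78396.)

b = 26.2 N·s/m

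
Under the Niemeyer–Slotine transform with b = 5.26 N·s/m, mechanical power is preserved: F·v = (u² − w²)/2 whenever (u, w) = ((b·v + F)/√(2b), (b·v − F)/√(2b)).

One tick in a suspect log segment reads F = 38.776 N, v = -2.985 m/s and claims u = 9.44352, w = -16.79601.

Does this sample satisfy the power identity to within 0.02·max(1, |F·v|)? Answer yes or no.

no

F·v = 38.776×(-2.985) = -115.7464 W.
(u² − w²)/2 = (89.1801 − 282.1060)/2 = -96.4629 W.
|Δ| = 19.2834;  2% of max(1, |F·v|) = 2.3149.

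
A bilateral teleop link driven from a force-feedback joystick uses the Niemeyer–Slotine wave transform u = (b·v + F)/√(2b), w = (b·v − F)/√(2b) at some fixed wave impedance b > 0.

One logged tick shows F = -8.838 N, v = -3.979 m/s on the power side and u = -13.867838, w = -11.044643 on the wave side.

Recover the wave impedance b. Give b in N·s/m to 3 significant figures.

u + w = -24.912481;  u + w = √(2b)·v, so √(2b) = -24.912481/(-3.979) = 6.260990.
b = (√(2b))²/2 = 39.200001/2 = 19.600001.
(Check via u − w = 2F/√(2b): u − w = -2.823195, 2F/√(2b) = -2.823195.)

b = 19.6 N·s/m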